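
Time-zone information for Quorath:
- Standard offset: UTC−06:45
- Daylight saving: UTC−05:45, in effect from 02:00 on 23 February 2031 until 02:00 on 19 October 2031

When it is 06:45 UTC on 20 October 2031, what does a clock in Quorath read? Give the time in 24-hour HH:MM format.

At the standard offset (UTC−06:45), 06:45 UTC − 6h45m = 00:00 Quorath standard time.
The standard-time date in Quorath, 20 October 2031, is outside the daylight-saving period (23 February – 19 October), so Quorath is on standard time, UTC−06:45.
06:45 UTC − 6h45m = 00:00 local.

00:00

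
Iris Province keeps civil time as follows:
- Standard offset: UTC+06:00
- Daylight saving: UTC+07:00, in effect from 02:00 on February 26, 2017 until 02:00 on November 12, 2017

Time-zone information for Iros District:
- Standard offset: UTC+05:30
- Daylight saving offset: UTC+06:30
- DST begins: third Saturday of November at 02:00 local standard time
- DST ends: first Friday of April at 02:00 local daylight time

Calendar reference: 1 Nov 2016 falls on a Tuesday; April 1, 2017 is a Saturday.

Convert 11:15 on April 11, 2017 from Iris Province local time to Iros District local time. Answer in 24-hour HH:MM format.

April 11, 2017 lies within the daylight-saving period (26 February – 12 November), so Iris Province is on daylight time, UTC+07:00.
11:15 Iris Province − 7h = 04:15 UTC.
1 November 2016 is a Tuesday, so the first Saturday is November 5 and the third is November 19.
1 April 2017 is a Saturday, so the first Friday is April 7.
At the standard offset (UTC+05:30), 04:15 UTC + 5h30m = 09:45 Iros District standard time.
Daylight saving runs 19 November 2016 – 7 April 2017; the standard-time date in Iros District, April 11, 2017, is outside that window, so Iros District is on standard time at UTC+05:30.
04:15 UTC + 5h30m = 09:45 Iros District.

09:45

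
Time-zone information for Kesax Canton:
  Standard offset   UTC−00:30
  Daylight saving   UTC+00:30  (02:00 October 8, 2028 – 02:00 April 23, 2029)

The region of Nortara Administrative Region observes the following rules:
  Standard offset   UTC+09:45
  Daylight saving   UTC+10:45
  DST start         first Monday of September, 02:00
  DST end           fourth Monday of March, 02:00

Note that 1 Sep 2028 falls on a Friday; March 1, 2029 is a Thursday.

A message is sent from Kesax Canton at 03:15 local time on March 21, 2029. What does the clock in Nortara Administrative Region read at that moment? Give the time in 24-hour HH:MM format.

March 21, 2029 falls between 8 October 2028 and 23 April 2029, so daylight saving is in effect and Kesax Canton is at UTC+00:30.
03:15 Kesax Canton − 0h30m = 02:45 UTC.
1 September 2028 is a Friday, so the first Monday is September 4.
1 March 2029 is a Thursday, so the first Monday is March 5 and the fourth is March 26.
At the standard offset (UTC+09:45), 02:45 UTC + 9h45m = 12:30 Nortara Administrative Region standard time.
Daylight saving runs 4 September 2028 – 26 March 2029; the standard-time date in Nortara Administrative Region, March 21, 2029, is inside that window, so Nortara Administrative Region is at UTC+10:45.
02:45 UTC + 10h45m = 13:30 Nortara Administrative Region.

13:30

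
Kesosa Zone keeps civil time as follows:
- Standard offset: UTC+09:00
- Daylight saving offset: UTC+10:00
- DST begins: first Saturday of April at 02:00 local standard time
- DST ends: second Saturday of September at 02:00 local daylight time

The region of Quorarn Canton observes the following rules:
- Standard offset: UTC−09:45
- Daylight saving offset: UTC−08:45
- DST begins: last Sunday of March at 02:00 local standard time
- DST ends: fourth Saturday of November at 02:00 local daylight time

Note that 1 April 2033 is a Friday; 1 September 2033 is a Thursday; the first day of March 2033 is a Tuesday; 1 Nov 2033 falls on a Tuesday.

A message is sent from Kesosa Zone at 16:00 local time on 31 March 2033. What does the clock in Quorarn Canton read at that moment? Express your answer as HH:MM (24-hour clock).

22:15

1 April 2033 is a Friday, so the first Saturday is April 2.
1 September 2033 is a Thursday, so the first Saturday is September 3 and the second is September 10.
Daylight saving runs 2 April – 10 September; 31 March 2033 is outside that window, so Kesosa Zone is on standard time at UTC+09:00.
16:00 Kesosa Zone − 9h = 07:00 UTC.
1 March 2033 is a Tuesday, so Sundays fall on 6, 13, 20, 27; the last is March 27.
1 November 2033 is a Tuesday, so the first Saturday is November 5 and the fourth is November 26.
At the standard offset (UTC−09:45), 07:00 UTC − 9h45m = 21:15 Quorarn Canton standard time (rolling into the previous day, 30 March 2033).
The standard-time date in Quorarn Canton, 30 March 2033, falls between 27 March and 26 November, so daylight saving is in effect and Quorarn Canton is at UTC−08:45.
07:00 UTC − 8h45m = 22:15 Quorarn Canton (rolling into the previous day, 30 March 2033).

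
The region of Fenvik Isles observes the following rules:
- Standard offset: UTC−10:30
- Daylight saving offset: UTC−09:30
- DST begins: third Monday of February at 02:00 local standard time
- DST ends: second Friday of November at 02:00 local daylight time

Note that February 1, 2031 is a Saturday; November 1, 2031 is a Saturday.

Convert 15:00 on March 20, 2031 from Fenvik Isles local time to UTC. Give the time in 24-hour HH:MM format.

00:30

1 February 2031 is a Saturday, so the first Monday is February 3 and the third is February 17.
1 November 2031 is a Saturday, so the first Friday is November 7 and the second is November 14.
March 20, 2031 falls between 17 February and 14 November, so daylight saving is in effect and Fenvik Isles is at UTC−09:30.
15:00 local + 9h30m = 00:30 UTC (rolling into the next day, 21 March 2031).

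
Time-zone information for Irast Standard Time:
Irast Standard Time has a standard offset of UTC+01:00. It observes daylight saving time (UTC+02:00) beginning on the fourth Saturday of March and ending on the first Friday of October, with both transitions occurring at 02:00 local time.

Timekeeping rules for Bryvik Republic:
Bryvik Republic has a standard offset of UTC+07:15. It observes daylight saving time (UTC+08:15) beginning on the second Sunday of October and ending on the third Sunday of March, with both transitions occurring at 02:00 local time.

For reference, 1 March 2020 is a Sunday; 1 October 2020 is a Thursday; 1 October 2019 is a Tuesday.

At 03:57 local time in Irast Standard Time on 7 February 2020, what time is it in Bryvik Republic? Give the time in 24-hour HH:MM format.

11:12

1 March 2020 is a Sunday, so the first Saturday is March 7 and the fourth is March 28.
1 October 2020 is a Thursday, so the first Friday is October 2.
7 February 2020 is outside the daylight-saving period (28 March – 2 October), so Irast Standard Time is on standard time, UTC+01:00.
03:57 Irast Standard Time − 1h = 02:57 UTC.
1 October 2019 is a Tuesday, so the first Sunday is October 6 and the second is October 13.
1 March 2020 is a Sunday, so the first Sunday is March 1 and the third is March 15.
At the standard offset (UTC+07:15), 02:57 UTC + 7h15m = 10:12 Bryvik Republic standard time.
The standard-time date in Bryvik Republic, 7 February 2020, lies within the daylight-saving period (13 October 2019 – 15 March 2020), so Bryvik Republic is on daylight time, UTC+08:15.
02:57 UTC + 8h15m = 11:12 Bryvik Republic.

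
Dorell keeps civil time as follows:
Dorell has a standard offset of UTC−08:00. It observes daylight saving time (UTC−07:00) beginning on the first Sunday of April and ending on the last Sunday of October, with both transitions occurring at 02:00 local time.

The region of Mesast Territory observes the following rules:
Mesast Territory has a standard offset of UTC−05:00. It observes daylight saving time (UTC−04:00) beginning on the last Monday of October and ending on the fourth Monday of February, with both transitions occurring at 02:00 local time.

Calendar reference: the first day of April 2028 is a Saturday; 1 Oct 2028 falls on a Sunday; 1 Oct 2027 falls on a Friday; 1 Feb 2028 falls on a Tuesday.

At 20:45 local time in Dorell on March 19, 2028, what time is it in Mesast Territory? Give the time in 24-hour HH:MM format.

23:45

1 April 2028 is a Saturday, so the first Sunday is April 2.
1 October 2028 is a Sunday, so Sundays fall on 1, 8, 15, 22, 29; the last is October 29.
March 19, 2028 does not fall between 2 April and 29 October, so daylight saving is not in effect and Dorell is at UTC−08:00.
20:45 Dorell + 8h = 04:45 UTC (rolling into the next day, 20 March 2028).
1 October 2027 is a Friday, so Mondays fall on 4, 11, 18, 25; the last is October 25.
1 February 2028 is a Tuesday, so the first Monday is February 7 and the fourth is February 28.
At the standard offset (UTC−05:00), 04:45 UTC − 5h = 23:45 Mesast Territory standard time (rolling into the previous day, 19 March 2028).
Daylight saving runs 25 October 2027 – 28 February 2028; the standard-time date in Mesast Territory, March 19, 2028, is outside that window, so Mesast Territory is on standard time at UTC−05:00.
04:45 UTC − 5h = 23:45 Mesast Territory (rolling into the previous day, 19 March 2028).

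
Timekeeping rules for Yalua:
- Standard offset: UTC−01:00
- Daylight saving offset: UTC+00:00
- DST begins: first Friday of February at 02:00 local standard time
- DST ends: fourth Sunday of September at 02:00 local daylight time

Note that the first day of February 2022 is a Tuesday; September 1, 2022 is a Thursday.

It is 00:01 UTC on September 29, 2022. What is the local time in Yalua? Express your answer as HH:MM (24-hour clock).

23:01

1 February 2022 is a Tuesday, so the first Friday is February 4.
1 September 2022 is a Thursday, so the first Sunday is September 4 and the fourth is September 25.
At the standard offset (UTC−01:00), 00:01 UTC − 1h = 23:01 Yalua standard time (rolling into the previous day, 28 September 2022).
The standard-time date in Yalua, September 28, 2022, is outside the daylight-saving period (4 February – 25 September), so Yalua is on standard time, UTC−01:00.
00:01 UTC − 1h = 23:01 local (rolling into the previous day, 28 September 2022).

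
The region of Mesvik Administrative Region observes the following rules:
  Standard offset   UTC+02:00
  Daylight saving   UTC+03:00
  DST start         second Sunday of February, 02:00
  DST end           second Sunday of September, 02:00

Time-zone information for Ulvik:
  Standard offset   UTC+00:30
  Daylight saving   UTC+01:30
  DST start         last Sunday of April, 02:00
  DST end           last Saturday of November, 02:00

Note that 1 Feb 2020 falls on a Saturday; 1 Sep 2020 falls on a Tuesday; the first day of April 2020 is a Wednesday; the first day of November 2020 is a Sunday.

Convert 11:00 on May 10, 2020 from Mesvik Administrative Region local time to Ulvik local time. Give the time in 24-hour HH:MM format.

09:30

1 February 2020 is a Saturday, so the first Sunday is February 2 and the second is February 9.
1 September 2020 is a Tuesday, so the first Sunday is September 6 and the second is September 13.
May 10, 2020 falls between 9 February and 13 September, so daylight saving is in effect and Mesvik Administrative Region is at UTC+03:00.
11:00 Mesvik Administrative Region − 3h = 08:00 UTC.
1 April 2020 is a Wednesday, so Sundays fall on 5, 12, 19, 26; the last is April 26.
1 November 2020 is a Sunday, so Saturdays fall on 7, 14, 21, 28; the last is November 28.
At the standard offset (UTC+00:30), 08:00 UTC + 0h30m = 08:30 Ulvik standard time.
The standard-time date in Ulvik, May 10, 2020, lies within the daylight-saving period (26 April – 28 November), so Ulvik is on daylight time, UTC+01:30.
08:00 UTC + 1h30m = 09:30 Ulvik.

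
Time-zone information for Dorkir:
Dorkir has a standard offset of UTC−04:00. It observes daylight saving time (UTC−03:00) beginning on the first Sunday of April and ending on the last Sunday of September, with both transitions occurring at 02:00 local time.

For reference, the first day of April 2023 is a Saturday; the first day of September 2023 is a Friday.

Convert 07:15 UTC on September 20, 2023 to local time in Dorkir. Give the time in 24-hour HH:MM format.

04:15

1 April 2023 is a Saturday, so the first Sunday is April 2.
1 September 2023 is a Friday, so Sundays fall on 3, 10, 17, 24; the last is September 24.
At the standard offset (UTC−04:00), 07:15 UTC − 4h = 03:15 Dorkir standard time.
Daylight saving runs 2 April – 24 September; the standard-time date in Dorkir, September 20, 2023, is inside that window, so Dorkir is at UTC−03:00.
07:15 UTC − 3h = 04:15 local.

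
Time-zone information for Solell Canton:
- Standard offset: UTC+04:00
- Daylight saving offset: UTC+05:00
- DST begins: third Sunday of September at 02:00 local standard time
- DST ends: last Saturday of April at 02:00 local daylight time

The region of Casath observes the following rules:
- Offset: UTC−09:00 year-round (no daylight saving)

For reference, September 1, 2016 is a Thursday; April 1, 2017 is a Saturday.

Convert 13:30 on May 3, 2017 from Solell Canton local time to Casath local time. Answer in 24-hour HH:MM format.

1 September 2016 is a Thursday, so the first Sunday is September 4 and the third is September 18.
1 April 2017 is a Saturday, so Saturdays fall on 1, 8, 15, 22, 29; the last is April 29.
May 3, 2017 is outside the daylight-saving period (18 September 2016 – 29 April 2017), so Solell Canton is on standard time, UTC+04:00.
13:30 Solell Canton − 4h = 09:30 UTC.
Casath stays on UTC−09:00 all year.
09:30 UTC − 9h = 00:30 Casath.

00:30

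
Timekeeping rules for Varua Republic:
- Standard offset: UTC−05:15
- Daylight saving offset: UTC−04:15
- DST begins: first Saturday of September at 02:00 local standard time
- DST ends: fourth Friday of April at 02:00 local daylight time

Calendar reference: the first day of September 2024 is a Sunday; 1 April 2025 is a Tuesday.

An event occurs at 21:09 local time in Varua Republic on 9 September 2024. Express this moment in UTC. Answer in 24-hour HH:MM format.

01:24

1 September 2024 is a Sunday, so the first Saturday is September 7.
1 April 2025 is a Tuesday, so the first Friday is April 4 and the fourth is April 25.
9 September 2024 lies within the daylight-saving period (7 September 2024 – 25 April 2025), so Varua Republic is on daylight time, UTC−04:15.
21:09 local + 4h15m = 01:24 UTC (rolling into the next day, 10 September 2024).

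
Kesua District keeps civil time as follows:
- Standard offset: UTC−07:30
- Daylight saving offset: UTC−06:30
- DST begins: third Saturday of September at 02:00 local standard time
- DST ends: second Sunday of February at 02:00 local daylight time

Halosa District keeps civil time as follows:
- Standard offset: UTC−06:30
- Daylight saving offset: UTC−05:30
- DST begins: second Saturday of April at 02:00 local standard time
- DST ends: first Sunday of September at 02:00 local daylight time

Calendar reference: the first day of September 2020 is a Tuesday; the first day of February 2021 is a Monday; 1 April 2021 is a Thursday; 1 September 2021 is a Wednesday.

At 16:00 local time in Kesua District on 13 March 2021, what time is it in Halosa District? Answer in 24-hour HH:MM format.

17:00

1 September 2020 is a Tuesday, so the first Saturday is September 5 and the third is September 19.
1 February 2021 is a Monday, so the first Sunday is February 7 and the second is February 14.
13 March 2021 does not fall between 19 September 2020 and 14 February 2021, so daylight saving is not in effect and Kesua District is at UTC−07:30.
16:00 Kesua District + 7h30m = 23:30 UTC.
1 April 2021 is a Thursday, so the first Saturday is April 3 and the second is April 10.
1 September 2021 is a Wednesday, so the first Sunday is September 5.
At the standard offset (UTC−06:30), 23:30 UTC − 6h30m = 17:00 Halosa District standard time.
The standard-time date in Halosa District, 13 March 2021, does not fall between 10 April and 5 September, so daylight saving is not in effect and Halosa District is at UTC−06:30.
23:30 UTC − 6h30m = 17:00 Halosa District.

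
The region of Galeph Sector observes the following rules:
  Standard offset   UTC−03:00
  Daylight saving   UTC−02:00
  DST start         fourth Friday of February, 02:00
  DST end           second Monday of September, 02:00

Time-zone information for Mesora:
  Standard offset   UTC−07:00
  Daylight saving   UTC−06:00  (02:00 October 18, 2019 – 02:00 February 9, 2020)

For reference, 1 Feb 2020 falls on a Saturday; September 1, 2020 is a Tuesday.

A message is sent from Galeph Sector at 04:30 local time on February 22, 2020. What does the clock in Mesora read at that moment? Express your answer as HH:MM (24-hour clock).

1 February 2020 is a Saturday, so the first Friday is February 7 and the fourth is February 28.
1 September 2020 is a Tuesday, so the first Monday is September 7 and the second is September 14.
February 22, 2020 does not fall between 28 February and 14 September, so daylight saving is not in effect and Galeph Sector is at UTC−03:00.
04:30 Galeph Sector + 3h = 07:30 UTC.
At the standard offset (UTC−07:00), 07:30 UTC − 7h = 00:30 Mesora standard time.
The standard-time date in Mesora, February 22, 2020, is outside the daylight-saving period (18 October 2019 – 9 February 2020), so Mesora is on standard time, UTC−07:00.
07:30 UTC − 7h = 00:30 Mesora.

00:30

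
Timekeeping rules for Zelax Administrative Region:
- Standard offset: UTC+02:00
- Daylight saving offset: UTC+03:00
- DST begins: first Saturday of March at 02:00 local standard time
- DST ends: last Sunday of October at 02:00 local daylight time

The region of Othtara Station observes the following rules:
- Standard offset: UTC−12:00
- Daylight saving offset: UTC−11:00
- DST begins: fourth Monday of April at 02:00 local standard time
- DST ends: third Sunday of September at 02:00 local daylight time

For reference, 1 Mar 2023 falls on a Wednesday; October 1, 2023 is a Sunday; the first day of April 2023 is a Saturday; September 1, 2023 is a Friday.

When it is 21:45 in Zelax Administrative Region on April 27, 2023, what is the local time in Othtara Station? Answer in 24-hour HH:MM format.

1 March 2023 is a Wednesday, so the first Saturday is March 4.
1 October 2023 is a Sunday, so Sundays fall on 1, 8, 15, 22, 29; the last is October 29.
April 27, 2023 falls between 4 March and 29 October, so daylight saving is in effect and Zelax Administrative Region is at UTC+03:00.
21:45 Zelax Administrative Region − 3h = 18:45 UTC.
1 April 2023 is a Saturday, so the first Monday is April 3 and the fourth is April 24.
1 September 2023 is a Friday, so the first Sunday is September 3 and the third is September 17.
At the standard offset (UTC−12:00), 18:45 UTC − 12h = 06:45 Othtara Station standard time.
The standard-time date in Othtara Station, April 27, 2023, falls between 24 April and 17 September, so daylight saving is in effect and Othtara Station is at UTC−11:00.
18:45 UTC − 11h = 07:45 Othtara Station.

07:45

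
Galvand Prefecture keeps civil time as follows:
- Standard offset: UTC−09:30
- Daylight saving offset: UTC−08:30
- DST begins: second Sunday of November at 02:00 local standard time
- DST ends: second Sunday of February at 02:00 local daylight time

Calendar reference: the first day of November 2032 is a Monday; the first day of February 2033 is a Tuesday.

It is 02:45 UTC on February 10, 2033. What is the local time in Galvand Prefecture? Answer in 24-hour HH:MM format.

1 November 2032 is a Monday, so the first Sunday is November 7 and the second is November 14.
1 February 2033 is a Tuesday, so the first Sunday is February 6 and the second is February 13.
At the standard offset (UTC−09:30), 02:45 UTC − 9h30m = 17:15 Galvand Prefecture standard time (rolling into the previous day, 9 February 2033).
The standard-time date in Galvand Prefecture, February 9, 2033, lies within the daylight-saving period (14 November 2032 – 13 February 2033), so Galvand Prefecture is on daylight time, UTC−08:30.
02:45 UTC − 8h30m = 18:15 local (rolling into the previous day, 9 February 2033).

18:15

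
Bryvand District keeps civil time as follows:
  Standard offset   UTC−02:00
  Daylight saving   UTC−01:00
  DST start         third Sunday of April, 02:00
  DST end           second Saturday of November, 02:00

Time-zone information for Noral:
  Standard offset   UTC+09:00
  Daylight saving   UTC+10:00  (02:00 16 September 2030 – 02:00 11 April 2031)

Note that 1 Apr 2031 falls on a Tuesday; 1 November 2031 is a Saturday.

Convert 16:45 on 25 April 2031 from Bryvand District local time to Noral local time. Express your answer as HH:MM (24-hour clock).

02:45

1 April 2031 is a Tuesday, so the first Sunday is April 6 and the third is April 20.
1 November 2031 is a Saturday, so the first Saturday is November 1 and the second is November 8.
25 April 2031 lies within the daylight-saving period (20 April – 8 November), so Bryvand District is on daylight time, UTC−01:00.
16:45 Bryvand District + 1h = 17:45 UTC.
At the standard offset (UTC+09:00), 17:45 UTC + 9h = 02:45 Noral standard time (rolling into the next day, 26 April 2031).
The standard-time date in Noral, 26 April 2031, is outside the daylight-saving period (16 September 2030 – 11 April 2031), so Noral is on standard time, UTC+09:00.
17:45 UTC + 9h = 02:45 Noral (rolling into the next day, 26 April 2031).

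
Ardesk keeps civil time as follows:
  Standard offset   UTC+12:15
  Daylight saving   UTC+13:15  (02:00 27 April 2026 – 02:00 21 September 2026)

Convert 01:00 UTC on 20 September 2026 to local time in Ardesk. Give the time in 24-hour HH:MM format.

14:15

At the standard offset (UTC+12:15), 01:00 UTC + 12h15m = 13:15 Ardesk standard time.
The standard-time date in Ardesk, 20 September 2026, falls between 27 April and 21 September, so daylight saving is in effect and Ardesk is at UTC+13:15.
01:00 UTC + 13h15m = 14:15 local.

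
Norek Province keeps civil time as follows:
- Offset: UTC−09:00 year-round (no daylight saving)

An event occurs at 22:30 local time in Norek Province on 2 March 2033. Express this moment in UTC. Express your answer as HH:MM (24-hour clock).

Norek Province has no daylight saving, so its offset is UTC−09:00 year-round.
22:30 local + 9h = 07:30 UTC (rolling into the next day, 3 March 2033).

07:30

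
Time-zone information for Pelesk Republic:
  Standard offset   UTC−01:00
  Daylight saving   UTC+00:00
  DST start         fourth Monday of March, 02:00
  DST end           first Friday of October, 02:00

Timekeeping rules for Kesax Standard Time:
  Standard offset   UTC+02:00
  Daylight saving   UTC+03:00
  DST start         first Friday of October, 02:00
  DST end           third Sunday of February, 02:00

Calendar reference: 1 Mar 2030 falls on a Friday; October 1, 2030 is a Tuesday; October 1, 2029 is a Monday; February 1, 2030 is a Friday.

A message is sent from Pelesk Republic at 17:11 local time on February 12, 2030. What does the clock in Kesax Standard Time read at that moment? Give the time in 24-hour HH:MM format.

1 March 2030 is a Friday, so the first Monday is March 4 and the fourth is March 25.
1 October 2030 is a Tuesday, so the first Friday is October 4.
February 12, 2030 does not fall between 25 March and 4 October, so daylight saving is not in effect and Pelesk Republic is at UTC−01:00.
17:11 Pelesk Republic + 1h = 18:11 UTC.
1 October 2029 is a Monday, so the first Friday is October 5.
1 February 2030 is a Friday, so the first Sunday is February 3 and the third is February 17.
At the standard offset (UTC+02:00), 18:11 UTC + 2h = 20:11 Kesax Standard Time standard time.
Daylight saving runs 5 October 2029 – 17 February 2030; the standard-time date in Kesax Standard Time, February 12, 2030, is inside that window, so Kesax Standard Time is at UTC+03:00.
18:11 UTC + 3h = 21:11 Kesax Standard Time.

21:11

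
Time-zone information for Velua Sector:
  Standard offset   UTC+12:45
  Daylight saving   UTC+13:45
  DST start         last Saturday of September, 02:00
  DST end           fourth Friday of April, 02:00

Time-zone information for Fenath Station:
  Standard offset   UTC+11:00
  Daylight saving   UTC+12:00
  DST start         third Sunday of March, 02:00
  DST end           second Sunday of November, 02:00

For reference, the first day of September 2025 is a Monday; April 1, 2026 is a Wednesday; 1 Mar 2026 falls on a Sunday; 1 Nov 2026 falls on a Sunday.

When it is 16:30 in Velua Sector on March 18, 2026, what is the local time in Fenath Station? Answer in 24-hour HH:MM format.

1 September 2025 is a Monday, so Saturdays fall on 6, 13, 20, 27; the last is September 27.
1 April 2026 is a Wednesday, so the first Friday is April 3 and the fourth is April 24.
March 18, 2026 lies within the daylight-saving period (27 September 2025 – 24 April 2026), so Velua Sector is on daylight time, UTC+13:45.
16:30 Velua Sector − 13h45m = 02:45 UTC.
1 March 2026 is a Sunday, so the first Sunday is March 1 and the third is March 15.
1 November 2026 is a Sunday, so the first Sunday is November 1 and the second is November 8.
At the standard offset (UTC+11:00), 02:45 UTC + 11h = 13:45 Fenath Station standard time.
The standard-time date in Fenath Station, March 18, 2026, falls between 15 March and 8 November, so daylight saving is in effect and Fenath Station is at UTC+12:00.
02:45 UTC + 12h = 14:45 Fenath Station.

14:45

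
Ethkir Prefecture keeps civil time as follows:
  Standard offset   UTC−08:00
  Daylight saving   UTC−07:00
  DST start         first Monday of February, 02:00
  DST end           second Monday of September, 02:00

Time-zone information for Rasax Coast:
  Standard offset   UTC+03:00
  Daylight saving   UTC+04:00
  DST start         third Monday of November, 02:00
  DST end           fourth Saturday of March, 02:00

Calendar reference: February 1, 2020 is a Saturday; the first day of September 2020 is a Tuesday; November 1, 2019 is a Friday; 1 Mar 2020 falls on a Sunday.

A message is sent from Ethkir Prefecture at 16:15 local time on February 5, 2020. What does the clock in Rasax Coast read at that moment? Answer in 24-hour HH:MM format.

1 February 2020 is a Saturday, so the first Monday is February 3.
1 September 2020 is a Tuesday, so the first Monday is September 7 and the second is September 14.
February 5, 2020 lies within the daylight-saving period (3 February – 14 September), so Ethkir Prefecture is on daylight time, UTC−07:00.
16:15 Ethkir Prefecture + 7h = 23:15 UTC.
1 November 2019 is a Friday, so the first Monday is November 4 and the third is November 18.
1 March 2020 is a Sunday, so the first Saturday is March 7 and the fourth is March 28.
At the standard offset (UTC+03:00), 23:15 UTC + 3h = 02:15 Rasax Coast standard time (rolling into the next day, 6 February 2020).
Daylight saving runs 18 November 2019 – 28 March 2020; the standard-time date in Rasax Coast, February 6, 2020, is inside that window, so Rasax Coast is at UTC+04:00.
23:15 UTC + 4h = 03:15 Rasax Coast (rolling into the next day, 6 February 2020).

03:15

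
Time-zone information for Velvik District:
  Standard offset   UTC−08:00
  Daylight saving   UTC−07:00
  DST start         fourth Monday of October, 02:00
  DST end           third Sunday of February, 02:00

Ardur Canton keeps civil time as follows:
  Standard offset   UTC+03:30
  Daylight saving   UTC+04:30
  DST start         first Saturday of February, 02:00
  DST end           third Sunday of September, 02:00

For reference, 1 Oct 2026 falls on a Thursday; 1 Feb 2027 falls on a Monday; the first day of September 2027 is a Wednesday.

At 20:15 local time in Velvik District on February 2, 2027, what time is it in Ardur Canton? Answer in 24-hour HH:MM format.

06:45

1 October 2026 is a Thursday, so the first Monday is October 5 and the fourth is October 26.
1 February 2027 is a Monday, so the first Sunday is February 7 and the third is February 21.
February 2, 2027 falls between 26 October 2026 and 21 February 2027, so daylight saving is in effect and Velvik District is at UTC−07:00.
20:15 Velvik District + 7h = 03:15 UTC (rolling into the next day, 3 February 2027).
1 February 2027 is a Monday, so the first Saturday is February 6.
1 September 2027 is a Wednesday, so the first Sunday is September 5 and the third is September 19.
At the standard offset (UTC+03:30), 03:15 UTC + 3h30m = 06:45 Ardur Canton standard time.
The standard-time date in Ardur Canton, February 3, 2027, does not fall between 6 February and 19 September, so daylight saving is not in effect and Ardur Canton is at UTC+03:30.
03:15 UTC + 3h30m = 06:45 Ardur Canton.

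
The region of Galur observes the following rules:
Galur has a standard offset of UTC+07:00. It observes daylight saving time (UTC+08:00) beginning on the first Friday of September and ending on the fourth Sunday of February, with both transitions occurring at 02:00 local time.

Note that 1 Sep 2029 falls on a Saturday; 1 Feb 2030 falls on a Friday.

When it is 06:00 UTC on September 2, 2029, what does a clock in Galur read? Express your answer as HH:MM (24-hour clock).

1 September 2029 is a Saturday, so the first Friday is September 7.
1 February 2030 is a Friday, so the first Sunday is February 3 and the fourth is February 24.
At the standard offset (UTC+07:00), 06:00 UTC + 7h = 13:00 Galur standard time.
The standard-time date in Galur, September 2, 2029, does not fall between 7 September 2029 and 24 February 2030, so daylight saving is not in effect and Galur is at UTC+07:00.
06:00 UTC + 7h = 13:00 local.

13:00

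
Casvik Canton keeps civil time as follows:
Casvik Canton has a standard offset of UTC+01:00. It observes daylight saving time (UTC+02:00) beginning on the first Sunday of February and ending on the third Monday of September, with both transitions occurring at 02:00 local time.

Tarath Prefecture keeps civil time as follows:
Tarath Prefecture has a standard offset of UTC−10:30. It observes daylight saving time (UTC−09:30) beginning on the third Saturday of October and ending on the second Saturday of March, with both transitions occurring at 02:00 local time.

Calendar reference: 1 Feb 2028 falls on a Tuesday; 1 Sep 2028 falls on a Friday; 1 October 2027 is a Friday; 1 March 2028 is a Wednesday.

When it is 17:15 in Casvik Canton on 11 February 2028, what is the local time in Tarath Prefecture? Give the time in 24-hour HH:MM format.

1 February 2028 is a Tuesday, so the first Sunday is February 6.
1 September 2028 is a Friday, so the first Monday is September 4 and the third is September 18.
Daylight saving runs 6 February – 18 September; 11 February 2028 is inside that window, so Casvik Canton is at UTC+02:00.
17:15 Casvik Canton − 2h = 15:15 UTC.
1 October 2027 is a Friday, so the first Saturday is October 2 and the third is October 16.
1 March 2028 is a Wednesday, so the first Saturday is March 4 and the second is March 11.
At the standard offset (UTC−10:30), 15:15 UTC − 10h30m = 04:45 Tarath Prefecture standard time.
Daylight saving runs 16 October 2027 – 11 March 2028; the standard-time date in Tarath Prefecture, 11 February 2028, is inside that window, so Tarath Prefecture is at UTC−09:30.
15:15 UTC − 9h30m = 05:45 Tarath Prefecture.

05:45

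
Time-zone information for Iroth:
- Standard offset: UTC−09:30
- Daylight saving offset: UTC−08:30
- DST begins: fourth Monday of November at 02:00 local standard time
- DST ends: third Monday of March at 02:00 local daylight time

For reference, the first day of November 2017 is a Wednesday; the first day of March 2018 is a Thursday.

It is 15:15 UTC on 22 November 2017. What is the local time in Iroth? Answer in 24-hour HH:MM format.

05:45

1 November 2017 is a Wednesday, so the first Monday is November 6 and the fourth is November 27.
1 March 2018 is a Thursday, so the first Monday is March 5 and the third is March 19.
At the standard offset (UTC−09:30), 15:15 UTC − 9h30m = 05:45 Iroth standard time.
The standard-time date in Iroth, 22 November 2017, is outside the daylight-saving period (27 November 2017 – 19 March 2018), so Iroth is on standard time, UTC−09:30.
15:15 UTC − 9h30m = 05:45 local.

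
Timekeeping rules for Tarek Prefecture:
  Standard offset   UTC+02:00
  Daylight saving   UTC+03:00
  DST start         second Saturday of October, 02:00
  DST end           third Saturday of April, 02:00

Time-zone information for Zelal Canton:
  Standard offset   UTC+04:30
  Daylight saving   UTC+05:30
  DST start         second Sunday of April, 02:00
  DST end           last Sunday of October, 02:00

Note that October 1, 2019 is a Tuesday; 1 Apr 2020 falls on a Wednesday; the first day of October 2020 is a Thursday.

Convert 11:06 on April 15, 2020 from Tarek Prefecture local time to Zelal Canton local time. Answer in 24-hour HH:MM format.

1 October 2019 is a Tuesday, so the first Saturday is October 5 and the second is October 12.
1 April 2020 is a Wednesday, so the first Saturday is April 4 and the third is April 18.
April 15, 2020 falls between 12 October 2019 and 18 April 2020, so daylight saving is in effect and Tarek Prefecture is at UTC+03:00.
11:06 Tarek Prefecture − 3h = 08:06 UTC.
1 April 2020 is a Wednesday, so the first Sunday is April 5 and the second is April 12.
1 October 2020 is a Thursday, so Sundays fall on 4, 11, 18, 25; the last is October 25.
At the standard offset (UTC+04:30), 08:06 UTC + 4h30m = 12:36 Zelal Canton standard time.
Daylight saving runs 12 April – 25 October; the standard-time date in Zelal Canton, April 15, 2020, is inside that window, so Zelal Canton is at UTC+05:30.
08:06 UTC + 5h30m = 13:36 Zelal Canton.

13:36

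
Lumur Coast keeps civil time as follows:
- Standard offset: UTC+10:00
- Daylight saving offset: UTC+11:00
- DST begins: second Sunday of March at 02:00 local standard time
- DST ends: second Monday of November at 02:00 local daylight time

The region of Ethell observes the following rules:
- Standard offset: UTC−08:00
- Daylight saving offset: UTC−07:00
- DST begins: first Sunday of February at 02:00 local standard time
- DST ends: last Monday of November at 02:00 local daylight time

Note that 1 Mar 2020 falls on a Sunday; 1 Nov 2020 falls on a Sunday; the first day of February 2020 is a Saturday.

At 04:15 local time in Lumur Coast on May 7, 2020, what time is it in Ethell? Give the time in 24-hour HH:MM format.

1 March 2020 is a Sunday, so the first Sunday is March 1 and the second is March 8.
1 November 2020 is a Sunday, so the first Monday is November 2 and the second is November 9.
May 7, 2020 lies within the daylight-saving period (8 March – 9 November), so Lumur Coast is on daylight time, UTC+11:00.
04:15 Lumur Coast − 11h = 17:15 UTC (rolling into the previous day, 6 May 2020).
1 February 2020 is a Saturday, so the first Sunday is February 2.
1 November 2020 is a Sunday, so Mondays fall on 2, 9, 16, 23, 30; the last is November 30.
At the standard offset (UTC−08:00), 17:15 UTC − 8h = 09:15 Ethell standard time.
The standard-time date in Ethell, May 6, 2020, lies within the daylight-saving period (2 February – 30 November), so Ethell is on daylight time, UTC−07:00.
17:15 UTC − 7h = 10:15 Ethell.

10:15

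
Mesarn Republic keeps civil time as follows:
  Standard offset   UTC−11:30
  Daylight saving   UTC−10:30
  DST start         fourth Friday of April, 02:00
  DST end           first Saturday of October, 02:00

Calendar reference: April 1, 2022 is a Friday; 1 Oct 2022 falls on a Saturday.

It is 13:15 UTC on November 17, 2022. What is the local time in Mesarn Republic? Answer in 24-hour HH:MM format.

01:45

1 April 2022 is a Friday, so the first Friday is April 1 and the fourth is April 22.
1 October 2022 is a Saturday, so the first Saturday is October 1.
At the standard offset (UTC−11:30), 13:15 UTC − 11h30m = 01:45 Mesarn Republic standard time.
Daylight saving runs 22 April – 1 October; the standard-time date in Mesarn Republic, November 17, 2022, is outside that window, so Mesarn Republic is on standard time at UTC−11:30.
13:15 UTC − 11h30m = 01:45 local.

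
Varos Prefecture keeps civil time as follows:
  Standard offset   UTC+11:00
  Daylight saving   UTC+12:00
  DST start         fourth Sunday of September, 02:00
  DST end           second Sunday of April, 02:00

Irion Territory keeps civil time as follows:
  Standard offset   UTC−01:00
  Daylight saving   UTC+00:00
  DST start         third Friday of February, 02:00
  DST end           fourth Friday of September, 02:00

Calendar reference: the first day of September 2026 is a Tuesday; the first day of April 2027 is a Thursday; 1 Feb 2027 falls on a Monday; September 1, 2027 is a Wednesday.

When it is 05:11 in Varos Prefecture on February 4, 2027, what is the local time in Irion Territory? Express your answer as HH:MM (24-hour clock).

16:11

1 September 2026 is a Tuesday, so the first Sunday is September 6 and the fourth is September 27.
1 April 2027 is a Thursday, so the first Sunday is April 4 and the second is April 11.
Daylight saving runs 27 September 2026 – 11 April 2027; February 4, 2027 is inside that window, so Varos Prefecture is at UTC+12:00.
05:11 Varos Prefecture − 12h = 17:11 UTC (rolling into the previous day, 3 February 2027).
1 February 2027 is a Monday, so the first Friday is February 5 and the third is February 19.
1 September 2027 is a Wednesday, so the first Friday is September 3 and the fourth is September 24.
At the standard offset (UTC−01:00), 17:11 UTC − 1h = 16:11 Irion Territory standard time.
Daylight saving runs 19 February – 24 September; the standard-time date in Irion Territory, February 3, 2027, is outside that window, so Irion Territory is on standard time at UTC−01:00.
17:11 UTC − 1h = 16:11 Irion Territory.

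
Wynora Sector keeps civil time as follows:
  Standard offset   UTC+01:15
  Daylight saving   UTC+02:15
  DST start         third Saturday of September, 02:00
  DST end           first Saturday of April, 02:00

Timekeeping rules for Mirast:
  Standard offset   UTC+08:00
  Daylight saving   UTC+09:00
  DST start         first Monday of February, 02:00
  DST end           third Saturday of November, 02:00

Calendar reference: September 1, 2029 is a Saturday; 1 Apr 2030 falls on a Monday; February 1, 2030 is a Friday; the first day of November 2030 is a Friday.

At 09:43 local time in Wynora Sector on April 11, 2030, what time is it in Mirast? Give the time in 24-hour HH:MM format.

17:28

1 September 2029 is a Saturday, so the first Saturday is September 1 and the third is September 15.
1 April 2030 is a Monday, so the first Saturday is April 6.
Daylight saving runs 15 September 2029 – 6 April 2030; April 11, 2030 is outside that window, so Wynora Sector is on standard time at UTC+01:15.
09:43 Wynora Sector − 1h15m = 08:28 UTC.
1 February 2030 is a Friday, so the first Monday is February 4.
1 November 2030 is a Friday, so the first Saturday is November 2 and the third is November 16.
At the standard offset (UTC+08:00), 08:28 UTC + 8h = 16:28 Mirast standard time.
Daylight saving runs 4 February – 16 November; the standard-time date in Mirast, April 11, 2030, is inside that window, so Mirast is at UTC+09:00.
08:28 UTC + 9h = 17:28 Mirast.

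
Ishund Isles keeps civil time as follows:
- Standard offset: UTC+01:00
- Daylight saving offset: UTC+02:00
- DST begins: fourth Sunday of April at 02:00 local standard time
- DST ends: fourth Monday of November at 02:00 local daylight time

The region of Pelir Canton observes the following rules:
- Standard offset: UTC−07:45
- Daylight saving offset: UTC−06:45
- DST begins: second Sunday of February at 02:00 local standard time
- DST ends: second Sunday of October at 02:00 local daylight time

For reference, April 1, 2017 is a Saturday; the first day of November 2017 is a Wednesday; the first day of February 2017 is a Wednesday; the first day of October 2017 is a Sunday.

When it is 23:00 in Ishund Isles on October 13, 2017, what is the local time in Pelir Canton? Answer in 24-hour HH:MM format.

1 April 2017 is a Saturday, so the first Sunday is April 2 and the fourth is April 23.
1 November 2017 is a Wednesday, so the first Monday is November 6 and the fourth is November 27.
Daylight saving runs 23 April – 27 November; October 13, 2017 is inside that window, so Ishund Isles is at UTC+02:00.
23:00 Ishund Isles − 2h = 21:00 UTC.
1 February 2017 is a Wednesday, so the first Sunday is February 5 and the second is February 12.
1 October 2017 is a Sunday, so the first Sunday is October 1 and the second is October 8.
At the standard offset (UTC−07:45), 21:00 UTC − 7h45m = 13:15 Pelir Canton standard time.
Daylight saving runs 12 February – 8 October; the standard-time date in Pelir Canton, October 13, 2017, is outside that window, so Pelir Canton is on standard time at UTC−07:45.
21:00 UTC − 7h45m = 13:15 Pelir Canton.

13:15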